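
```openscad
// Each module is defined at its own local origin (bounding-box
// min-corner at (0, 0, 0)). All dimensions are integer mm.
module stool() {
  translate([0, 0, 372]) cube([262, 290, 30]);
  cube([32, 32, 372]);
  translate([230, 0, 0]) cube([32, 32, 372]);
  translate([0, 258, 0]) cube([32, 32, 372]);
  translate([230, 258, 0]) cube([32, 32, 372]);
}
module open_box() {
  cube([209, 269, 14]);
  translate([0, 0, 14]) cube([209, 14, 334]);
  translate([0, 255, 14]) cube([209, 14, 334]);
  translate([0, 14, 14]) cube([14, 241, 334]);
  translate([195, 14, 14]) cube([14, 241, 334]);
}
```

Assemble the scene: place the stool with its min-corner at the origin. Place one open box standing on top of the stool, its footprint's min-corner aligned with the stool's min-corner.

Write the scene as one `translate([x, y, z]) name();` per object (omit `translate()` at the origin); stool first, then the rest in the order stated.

stool();
translate([0, 0, 402]) open_box();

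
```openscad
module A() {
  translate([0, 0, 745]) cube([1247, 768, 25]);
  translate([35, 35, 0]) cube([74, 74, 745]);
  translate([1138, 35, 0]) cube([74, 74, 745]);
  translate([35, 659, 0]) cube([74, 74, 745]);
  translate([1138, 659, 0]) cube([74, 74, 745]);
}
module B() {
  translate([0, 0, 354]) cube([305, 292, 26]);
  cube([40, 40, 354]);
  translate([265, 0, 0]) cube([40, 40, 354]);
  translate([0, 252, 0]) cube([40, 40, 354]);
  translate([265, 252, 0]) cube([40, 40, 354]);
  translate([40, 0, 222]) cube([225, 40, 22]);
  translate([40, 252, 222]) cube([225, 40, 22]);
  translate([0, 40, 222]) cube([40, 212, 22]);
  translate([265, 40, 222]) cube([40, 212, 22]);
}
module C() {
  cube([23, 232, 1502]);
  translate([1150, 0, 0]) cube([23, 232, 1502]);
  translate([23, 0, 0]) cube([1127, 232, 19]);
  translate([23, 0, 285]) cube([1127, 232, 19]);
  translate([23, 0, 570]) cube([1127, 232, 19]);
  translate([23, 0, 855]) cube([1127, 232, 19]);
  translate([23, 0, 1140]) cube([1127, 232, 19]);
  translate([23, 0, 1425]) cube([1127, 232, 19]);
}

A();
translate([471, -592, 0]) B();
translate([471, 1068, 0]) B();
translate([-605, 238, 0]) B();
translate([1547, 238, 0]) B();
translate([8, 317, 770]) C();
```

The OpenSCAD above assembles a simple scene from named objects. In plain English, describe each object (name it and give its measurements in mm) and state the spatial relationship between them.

A is a table with a 1247×768 mm rectangular top, 25 mm thick, top surface at z = 770 mm, supported by four 74×74 mm square legs, each inset 35 mm from the nearest pair of top edges, running from the floor.

B is a four-legged stool. The seat is 305×292 mm, 26 mm thick, top at z = 380 mm. It stands on four square legs, each 40×40 mm in cross-section, from z = 0 to the seat underside, each flush with a corner of the seat. Four stretchers, 40 mm wide and 22 mm tall, connect adjacent legs with their undersides at z = 222 mm, each running between the inner faces of the legs it joins and aligned with the legs' outer faces on the other axis.

C is an open bookshelf. Two side panels, each 23 mm thick, 232 mm deep and 1502 mm tall, stand 1173 mm apart (outside-to-outside). Between them sit 6 shelves, each 19 mm thick and 232 mm deep, spanning the full gap between the sides. The bottom shelf rests on the floor (its underside at z = 0) and the clear gap between one shelf's top and the next shelf's underside is 266 mm.

Four stools sit around the table at the −y, +y, −x, +x sides. The bookshelf is on top of the table.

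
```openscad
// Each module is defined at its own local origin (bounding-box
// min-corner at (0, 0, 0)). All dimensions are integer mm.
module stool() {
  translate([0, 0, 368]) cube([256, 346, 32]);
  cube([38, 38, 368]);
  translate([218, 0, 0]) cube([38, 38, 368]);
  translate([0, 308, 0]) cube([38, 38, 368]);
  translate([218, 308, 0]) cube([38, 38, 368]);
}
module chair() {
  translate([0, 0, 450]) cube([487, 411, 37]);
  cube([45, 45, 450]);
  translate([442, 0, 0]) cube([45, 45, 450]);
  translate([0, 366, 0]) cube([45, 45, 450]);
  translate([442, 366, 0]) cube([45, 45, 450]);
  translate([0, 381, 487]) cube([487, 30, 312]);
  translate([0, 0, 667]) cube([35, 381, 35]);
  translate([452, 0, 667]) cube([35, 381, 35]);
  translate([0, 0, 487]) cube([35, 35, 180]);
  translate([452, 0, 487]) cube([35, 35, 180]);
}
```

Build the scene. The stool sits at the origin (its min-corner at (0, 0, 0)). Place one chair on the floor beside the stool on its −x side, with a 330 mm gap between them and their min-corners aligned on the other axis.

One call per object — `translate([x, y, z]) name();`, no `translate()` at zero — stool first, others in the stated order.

stool();
translate([-817, 0, 0]) chair();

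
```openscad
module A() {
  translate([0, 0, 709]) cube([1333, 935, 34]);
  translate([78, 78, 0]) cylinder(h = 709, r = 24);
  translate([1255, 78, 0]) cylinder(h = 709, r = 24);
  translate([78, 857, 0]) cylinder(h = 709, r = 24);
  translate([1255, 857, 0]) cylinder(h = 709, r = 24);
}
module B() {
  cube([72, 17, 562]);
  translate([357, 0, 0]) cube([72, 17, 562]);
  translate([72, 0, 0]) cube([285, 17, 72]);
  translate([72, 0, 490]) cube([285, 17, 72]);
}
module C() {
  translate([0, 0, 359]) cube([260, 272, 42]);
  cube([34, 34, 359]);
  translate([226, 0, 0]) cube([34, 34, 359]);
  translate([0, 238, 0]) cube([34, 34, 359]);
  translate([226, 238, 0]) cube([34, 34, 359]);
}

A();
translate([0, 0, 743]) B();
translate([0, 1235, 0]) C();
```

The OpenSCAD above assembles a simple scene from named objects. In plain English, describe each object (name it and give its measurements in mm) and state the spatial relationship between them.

A is a table with a 1333×935 mm rectangular top, 34 mm thick, top surface at z = 743 mm, supported by four round legs of 48 mm diameter, each leg's bounding box inset 54 mm from the nearest pair of top edges, running from the floor.

B is a picture frame with a 285×418 mm rectangular opening (x by z) and a uniform 72 mm border on every side. Frame depth is 17 mm along y. It is built from two vertical stiles running the full outside height and two horizontal rails spanning the gap between the stiles.

C is a simple wooden stool: a rectangular seat 260 mm (x) by 272 mm (y), 42 mm thick, top face at z = 401 mm, on four square legs, each 34×34 mm in cross-section. The legs rest on z = 0, each flush with a corner of the seat.

The picture frame is on top of the table. The stool is on the floor beside the table on its +y side.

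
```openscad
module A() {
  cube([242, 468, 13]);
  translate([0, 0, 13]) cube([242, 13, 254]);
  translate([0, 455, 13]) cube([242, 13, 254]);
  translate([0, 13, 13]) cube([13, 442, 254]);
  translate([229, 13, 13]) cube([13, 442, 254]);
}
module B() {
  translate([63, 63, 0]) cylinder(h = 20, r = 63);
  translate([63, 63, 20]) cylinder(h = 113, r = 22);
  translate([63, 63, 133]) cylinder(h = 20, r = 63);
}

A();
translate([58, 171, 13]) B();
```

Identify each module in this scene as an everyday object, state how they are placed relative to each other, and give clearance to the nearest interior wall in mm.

Clearances: x = 45, y = 158; minimum 45 mm.

A is an open box. B is a spool. The spool sits inside the open box, centred. The clearance to the nearest interior wall is 45 mm.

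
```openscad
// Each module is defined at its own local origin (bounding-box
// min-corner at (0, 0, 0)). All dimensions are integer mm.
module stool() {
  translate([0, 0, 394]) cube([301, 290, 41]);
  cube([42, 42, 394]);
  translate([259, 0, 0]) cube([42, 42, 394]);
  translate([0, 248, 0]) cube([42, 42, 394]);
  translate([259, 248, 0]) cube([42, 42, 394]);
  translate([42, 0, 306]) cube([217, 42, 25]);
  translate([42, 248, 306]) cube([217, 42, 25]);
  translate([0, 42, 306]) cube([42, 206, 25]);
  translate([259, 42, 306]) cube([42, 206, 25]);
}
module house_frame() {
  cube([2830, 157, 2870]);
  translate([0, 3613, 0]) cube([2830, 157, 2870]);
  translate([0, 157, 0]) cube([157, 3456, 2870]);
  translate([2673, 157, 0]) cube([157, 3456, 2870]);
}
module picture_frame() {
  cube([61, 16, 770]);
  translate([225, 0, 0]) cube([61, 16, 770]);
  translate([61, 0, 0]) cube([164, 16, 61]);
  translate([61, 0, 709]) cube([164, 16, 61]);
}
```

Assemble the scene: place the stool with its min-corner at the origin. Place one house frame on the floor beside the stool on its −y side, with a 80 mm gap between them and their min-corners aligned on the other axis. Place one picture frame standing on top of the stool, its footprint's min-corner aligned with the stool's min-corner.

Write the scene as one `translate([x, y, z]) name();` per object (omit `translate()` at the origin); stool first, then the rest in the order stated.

stool();
translate([0, -3850, 0]) house_frame();
translate([0, 0, 435]) picture_frame();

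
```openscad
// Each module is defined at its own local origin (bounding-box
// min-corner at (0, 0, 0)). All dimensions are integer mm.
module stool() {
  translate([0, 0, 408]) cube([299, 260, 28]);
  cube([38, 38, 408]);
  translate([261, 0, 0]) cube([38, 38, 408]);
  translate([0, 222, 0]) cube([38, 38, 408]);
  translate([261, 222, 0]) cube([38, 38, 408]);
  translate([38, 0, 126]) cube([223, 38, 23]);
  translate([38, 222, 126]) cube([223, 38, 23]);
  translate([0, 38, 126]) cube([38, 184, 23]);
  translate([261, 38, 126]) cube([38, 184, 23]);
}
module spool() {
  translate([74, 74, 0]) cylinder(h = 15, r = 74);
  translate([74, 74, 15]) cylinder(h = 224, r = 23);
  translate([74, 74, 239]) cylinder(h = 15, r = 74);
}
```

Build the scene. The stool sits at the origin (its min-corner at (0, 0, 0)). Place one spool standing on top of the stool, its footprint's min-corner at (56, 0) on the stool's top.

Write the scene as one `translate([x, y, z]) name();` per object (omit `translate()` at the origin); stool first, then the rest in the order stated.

stool();
translate([56, 0, 436]) spool();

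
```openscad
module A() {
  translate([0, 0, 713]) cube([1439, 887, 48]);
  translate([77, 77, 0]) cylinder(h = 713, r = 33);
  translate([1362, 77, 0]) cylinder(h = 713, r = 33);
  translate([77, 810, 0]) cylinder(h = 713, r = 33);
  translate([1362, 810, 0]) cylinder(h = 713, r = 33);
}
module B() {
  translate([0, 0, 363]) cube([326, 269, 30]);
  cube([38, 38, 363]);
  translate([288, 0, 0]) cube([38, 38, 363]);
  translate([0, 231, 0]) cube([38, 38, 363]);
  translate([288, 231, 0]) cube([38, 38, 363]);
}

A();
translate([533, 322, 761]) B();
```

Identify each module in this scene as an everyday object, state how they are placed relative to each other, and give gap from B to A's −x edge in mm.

The stool's min-x is at 533; the table's min-x is 0; gap = 533 mm.

A is a table. B is a stool. The stool is on top of the table. The gap from the stool to the table's −x edge is 533 mm.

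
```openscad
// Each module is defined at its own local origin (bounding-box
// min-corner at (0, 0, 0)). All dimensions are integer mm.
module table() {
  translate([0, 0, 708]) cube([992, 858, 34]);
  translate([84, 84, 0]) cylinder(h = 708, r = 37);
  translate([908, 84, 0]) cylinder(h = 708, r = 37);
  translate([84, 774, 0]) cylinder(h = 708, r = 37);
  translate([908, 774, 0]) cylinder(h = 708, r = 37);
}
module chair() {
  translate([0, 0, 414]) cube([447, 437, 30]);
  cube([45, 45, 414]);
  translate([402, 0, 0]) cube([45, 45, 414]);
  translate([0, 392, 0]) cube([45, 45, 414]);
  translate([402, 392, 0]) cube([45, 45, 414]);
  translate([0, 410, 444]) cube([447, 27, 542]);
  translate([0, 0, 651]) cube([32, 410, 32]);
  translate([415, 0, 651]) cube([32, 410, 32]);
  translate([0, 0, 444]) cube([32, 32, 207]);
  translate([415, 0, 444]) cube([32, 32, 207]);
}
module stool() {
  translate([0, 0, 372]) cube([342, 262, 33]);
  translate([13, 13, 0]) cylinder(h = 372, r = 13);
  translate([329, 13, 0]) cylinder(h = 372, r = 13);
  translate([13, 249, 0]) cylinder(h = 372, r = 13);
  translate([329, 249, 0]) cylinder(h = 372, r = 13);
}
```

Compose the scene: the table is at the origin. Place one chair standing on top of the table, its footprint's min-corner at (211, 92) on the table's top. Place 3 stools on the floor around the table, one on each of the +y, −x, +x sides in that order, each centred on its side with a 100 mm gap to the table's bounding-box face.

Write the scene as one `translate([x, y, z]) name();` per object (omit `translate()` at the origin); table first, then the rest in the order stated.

table();
translate([211, 92, 742]) chair();
translate([325, 958, 0]) stool();
translate([-442, 298, 0]) stool();
translate([1092, 298, 0]) stool();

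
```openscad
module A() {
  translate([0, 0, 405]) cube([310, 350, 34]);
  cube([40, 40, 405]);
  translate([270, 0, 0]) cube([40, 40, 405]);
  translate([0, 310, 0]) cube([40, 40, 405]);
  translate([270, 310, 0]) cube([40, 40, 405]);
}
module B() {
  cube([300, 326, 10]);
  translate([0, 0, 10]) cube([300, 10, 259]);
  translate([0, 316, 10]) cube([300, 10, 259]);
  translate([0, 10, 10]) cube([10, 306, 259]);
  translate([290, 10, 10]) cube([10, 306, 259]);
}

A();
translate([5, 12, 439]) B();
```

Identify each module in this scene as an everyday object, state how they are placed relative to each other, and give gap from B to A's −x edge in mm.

The open box's min-x is at 5; the stool's min-x is 0; gap = 5 mm.

A is a stool. B is an open box. The open box is on top of the stool, centred. The gap from the open box to the stool's −x edge is 5 mm.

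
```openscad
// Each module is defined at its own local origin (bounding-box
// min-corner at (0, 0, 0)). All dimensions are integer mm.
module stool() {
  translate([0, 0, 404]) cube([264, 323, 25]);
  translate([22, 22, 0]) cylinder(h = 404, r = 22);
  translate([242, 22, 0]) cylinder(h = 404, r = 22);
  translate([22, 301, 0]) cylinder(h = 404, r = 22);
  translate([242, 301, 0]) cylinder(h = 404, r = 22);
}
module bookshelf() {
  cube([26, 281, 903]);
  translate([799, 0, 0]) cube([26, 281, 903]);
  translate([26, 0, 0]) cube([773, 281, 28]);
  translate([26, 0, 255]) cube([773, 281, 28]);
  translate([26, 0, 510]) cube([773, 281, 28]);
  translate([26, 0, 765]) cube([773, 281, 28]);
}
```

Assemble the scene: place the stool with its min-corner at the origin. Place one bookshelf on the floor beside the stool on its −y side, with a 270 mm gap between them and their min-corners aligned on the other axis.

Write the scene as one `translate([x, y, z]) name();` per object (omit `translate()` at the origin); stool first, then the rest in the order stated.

stool();
translate([0, -551, 0]) bookshelf();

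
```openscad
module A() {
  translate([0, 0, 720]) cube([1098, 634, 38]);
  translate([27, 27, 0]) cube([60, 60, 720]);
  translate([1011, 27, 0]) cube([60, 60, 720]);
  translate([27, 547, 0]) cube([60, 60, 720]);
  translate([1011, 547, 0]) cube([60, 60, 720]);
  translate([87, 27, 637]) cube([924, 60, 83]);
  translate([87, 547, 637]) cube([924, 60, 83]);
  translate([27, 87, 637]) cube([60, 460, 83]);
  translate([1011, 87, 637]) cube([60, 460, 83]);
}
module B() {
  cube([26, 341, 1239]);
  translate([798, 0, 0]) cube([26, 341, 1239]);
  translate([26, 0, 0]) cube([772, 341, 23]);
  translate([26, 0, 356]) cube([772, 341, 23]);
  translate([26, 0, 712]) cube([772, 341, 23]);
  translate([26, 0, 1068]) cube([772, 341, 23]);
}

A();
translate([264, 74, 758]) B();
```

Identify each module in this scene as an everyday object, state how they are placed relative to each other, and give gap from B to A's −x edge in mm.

A is a table. B is a bookshelf. The bookshelf is on top of the table. The gap from the bookshelf to the table's −x edge is 264 mm.

The bookshelf's min-x is at 264; the table's min-x is 0; gap = 264 mm.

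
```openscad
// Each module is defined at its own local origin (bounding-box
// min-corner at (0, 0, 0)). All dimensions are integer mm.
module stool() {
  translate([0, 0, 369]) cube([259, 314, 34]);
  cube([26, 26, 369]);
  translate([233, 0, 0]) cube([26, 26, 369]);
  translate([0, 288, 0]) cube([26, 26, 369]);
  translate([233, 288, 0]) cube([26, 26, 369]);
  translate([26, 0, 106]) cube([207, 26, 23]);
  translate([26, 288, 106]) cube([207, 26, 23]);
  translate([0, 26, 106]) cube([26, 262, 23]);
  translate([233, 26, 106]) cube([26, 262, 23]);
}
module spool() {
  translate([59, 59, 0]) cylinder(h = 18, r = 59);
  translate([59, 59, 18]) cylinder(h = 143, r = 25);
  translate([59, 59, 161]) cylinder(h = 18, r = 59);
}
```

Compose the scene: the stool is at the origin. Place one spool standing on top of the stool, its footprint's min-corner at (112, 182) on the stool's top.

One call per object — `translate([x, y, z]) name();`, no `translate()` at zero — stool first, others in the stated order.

stool();
translate([112, 182, 403]) spool();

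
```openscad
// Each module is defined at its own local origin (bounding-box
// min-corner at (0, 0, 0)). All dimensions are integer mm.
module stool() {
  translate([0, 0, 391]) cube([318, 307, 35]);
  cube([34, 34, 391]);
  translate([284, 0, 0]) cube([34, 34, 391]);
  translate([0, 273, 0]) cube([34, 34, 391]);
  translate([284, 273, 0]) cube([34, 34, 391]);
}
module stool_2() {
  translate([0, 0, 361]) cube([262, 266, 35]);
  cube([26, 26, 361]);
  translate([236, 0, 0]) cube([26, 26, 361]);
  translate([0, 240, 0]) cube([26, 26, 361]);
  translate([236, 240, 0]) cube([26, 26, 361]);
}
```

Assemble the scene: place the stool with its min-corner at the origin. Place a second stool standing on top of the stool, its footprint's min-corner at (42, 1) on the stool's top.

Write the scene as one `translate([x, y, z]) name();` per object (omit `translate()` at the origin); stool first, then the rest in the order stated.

stool();
translate([42, 1, 426]) stool_2();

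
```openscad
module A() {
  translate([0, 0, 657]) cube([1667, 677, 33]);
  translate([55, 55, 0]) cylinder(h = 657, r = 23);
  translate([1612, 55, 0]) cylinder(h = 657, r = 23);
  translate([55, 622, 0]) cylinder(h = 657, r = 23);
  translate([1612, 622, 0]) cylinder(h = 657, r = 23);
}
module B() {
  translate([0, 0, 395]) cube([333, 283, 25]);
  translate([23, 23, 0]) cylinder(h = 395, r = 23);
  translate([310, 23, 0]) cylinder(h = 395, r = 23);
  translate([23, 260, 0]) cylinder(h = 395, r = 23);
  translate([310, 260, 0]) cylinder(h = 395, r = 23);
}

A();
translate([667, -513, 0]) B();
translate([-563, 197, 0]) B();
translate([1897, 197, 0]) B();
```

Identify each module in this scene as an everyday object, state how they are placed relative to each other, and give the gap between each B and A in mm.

Each stool's nearest face is 230 mm from the table's bounding box.

A is a table. B is a stool. Three stools sit around the table at the −y, −x, +x sides. The gap between each stool and the table is 230 mm.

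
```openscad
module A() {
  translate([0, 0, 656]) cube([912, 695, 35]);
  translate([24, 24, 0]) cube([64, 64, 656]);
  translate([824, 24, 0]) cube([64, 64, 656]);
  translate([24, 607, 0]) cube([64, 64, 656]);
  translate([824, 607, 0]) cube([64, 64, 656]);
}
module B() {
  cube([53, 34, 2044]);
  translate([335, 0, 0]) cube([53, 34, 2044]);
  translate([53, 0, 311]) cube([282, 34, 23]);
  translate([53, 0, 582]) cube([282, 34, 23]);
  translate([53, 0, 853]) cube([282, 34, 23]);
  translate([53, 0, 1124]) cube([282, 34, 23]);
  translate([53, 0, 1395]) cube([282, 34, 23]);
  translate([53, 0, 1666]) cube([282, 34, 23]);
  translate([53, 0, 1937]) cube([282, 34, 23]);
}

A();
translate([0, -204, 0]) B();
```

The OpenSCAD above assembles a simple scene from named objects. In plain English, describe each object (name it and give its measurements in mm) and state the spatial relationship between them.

A is a table: top 912 mm (x) × 695 mm (y), 35 mm thick, upper face at z = 691 mm, on four 64×64 mm square legs, each inset 24 mm from the nearest pair of top edges, running from z = 0 to the bottom of the top.

B is a straight ladder. Two 53×34 mm vertical rails, 2044 mm tall, stand 388 mm apart (outside-to-outside) with their front faces coplanar on the −y side. 7 rungs, each 34 mm deep and 23 mm tall, span between the inner faces of the rails, front faces flush with the rails. The lowest rung's underside is at z = 311 mm and rungs are spaced 271 mm apart (underside to underside).

The ladder is on the floor beside the table on its −y side.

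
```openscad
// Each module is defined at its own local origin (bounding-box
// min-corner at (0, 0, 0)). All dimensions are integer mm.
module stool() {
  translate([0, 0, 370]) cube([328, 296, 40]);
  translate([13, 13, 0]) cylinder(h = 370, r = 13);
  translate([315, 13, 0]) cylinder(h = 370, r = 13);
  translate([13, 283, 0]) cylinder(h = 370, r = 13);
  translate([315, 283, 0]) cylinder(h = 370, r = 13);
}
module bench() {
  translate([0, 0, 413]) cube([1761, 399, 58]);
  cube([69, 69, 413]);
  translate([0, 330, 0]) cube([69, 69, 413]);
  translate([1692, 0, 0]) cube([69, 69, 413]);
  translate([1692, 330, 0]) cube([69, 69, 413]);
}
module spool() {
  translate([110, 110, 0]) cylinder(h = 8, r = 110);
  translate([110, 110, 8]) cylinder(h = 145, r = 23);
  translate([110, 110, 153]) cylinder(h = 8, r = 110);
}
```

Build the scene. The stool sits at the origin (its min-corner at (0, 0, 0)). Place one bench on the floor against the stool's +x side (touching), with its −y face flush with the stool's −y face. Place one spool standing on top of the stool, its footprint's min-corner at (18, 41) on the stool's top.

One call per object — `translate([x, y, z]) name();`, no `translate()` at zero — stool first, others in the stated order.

stool();
translate([328, 0, 0]) bench();
translate([18, 41, 410]) spool();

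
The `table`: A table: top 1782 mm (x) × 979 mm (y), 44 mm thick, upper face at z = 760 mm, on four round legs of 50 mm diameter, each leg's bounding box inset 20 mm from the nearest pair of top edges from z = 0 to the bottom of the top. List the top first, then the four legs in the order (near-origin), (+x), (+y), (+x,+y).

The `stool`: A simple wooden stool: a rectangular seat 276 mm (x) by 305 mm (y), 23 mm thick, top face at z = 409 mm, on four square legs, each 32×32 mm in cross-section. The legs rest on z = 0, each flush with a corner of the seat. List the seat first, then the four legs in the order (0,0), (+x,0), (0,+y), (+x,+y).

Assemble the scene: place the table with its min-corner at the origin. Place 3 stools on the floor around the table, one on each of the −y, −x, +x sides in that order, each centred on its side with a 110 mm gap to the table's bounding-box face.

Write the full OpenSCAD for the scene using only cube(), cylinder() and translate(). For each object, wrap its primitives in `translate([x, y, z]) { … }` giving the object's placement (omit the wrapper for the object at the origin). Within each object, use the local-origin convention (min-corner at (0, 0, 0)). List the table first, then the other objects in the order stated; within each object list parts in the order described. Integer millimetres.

translate([0, 0, 716]) cube([1782, 979, 44]);
translate([45, 45, 0]) cylinder(h = 716, r = 25);
translate([1737, 45, 0]) cylinder(h = 716, r = 25);
translate([45, 934, 0]) cylinder(h = 716, r = 25);
translate([1737, 934, 0]) cylinder(h = 716, r = 25);
translate([753, -415, 0]) {
  translate([0, 0, 386]) cube([276, 305, 23]);
  cube([32, 32, 386]);
  translate([244, 0, 0]) cube([32, 32, 386]);
  translate([0, 273, 0]) cube([32, 32, 386]);
  translate([244, 273, 0]) cube([32, 32, 386]);
}
translate([-386, 337, 0]) {
  translate([0, 0, 386]) cube([276, 305, 23]);
  cube([32, 32, 386]);
  translate([244, 0, 0]) cube([32, 32, 386]);
  translate([0, 273, 0]) cube([32, 32, 386]);
  translate([244, 273, 0]) cube([32, 32, 386]);
}
translate([1892, 337, 0]) {
  translate([0, 0, 386]) cube([276, 305, 23]);
  cube([32, 32, 386]);
  translate([244, 0, 0]) cube([32, 32, 386]);
  translate([0, 273, 0]) cube([32, 32, 386]);
  translate([244, 273, 0]) cube([32, 32, 386]);
}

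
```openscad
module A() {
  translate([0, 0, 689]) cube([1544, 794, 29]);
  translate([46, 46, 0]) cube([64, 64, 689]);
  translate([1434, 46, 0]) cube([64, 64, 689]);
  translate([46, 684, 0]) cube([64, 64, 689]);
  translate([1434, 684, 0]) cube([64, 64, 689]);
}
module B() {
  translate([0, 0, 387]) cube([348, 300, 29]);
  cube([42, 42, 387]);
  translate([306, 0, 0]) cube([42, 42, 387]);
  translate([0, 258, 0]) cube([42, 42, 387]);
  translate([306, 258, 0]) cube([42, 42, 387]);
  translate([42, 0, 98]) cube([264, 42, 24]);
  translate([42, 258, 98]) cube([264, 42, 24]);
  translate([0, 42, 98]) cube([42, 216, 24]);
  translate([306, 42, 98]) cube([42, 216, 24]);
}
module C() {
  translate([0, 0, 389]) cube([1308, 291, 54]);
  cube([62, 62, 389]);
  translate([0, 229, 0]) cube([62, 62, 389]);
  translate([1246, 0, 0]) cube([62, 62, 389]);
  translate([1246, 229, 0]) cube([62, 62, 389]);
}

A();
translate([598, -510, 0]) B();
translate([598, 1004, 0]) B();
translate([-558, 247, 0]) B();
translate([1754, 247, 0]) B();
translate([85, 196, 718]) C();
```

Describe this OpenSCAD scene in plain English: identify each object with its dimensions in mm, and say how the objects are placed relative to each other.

A is a table with a 1544×794 mm rectangular top, 29 mm thick, top surface at z = 718 mm, supported by four 64×64 mm square legs, each inset 46 mm from the nearest pair of top edges, running from the floor.

B is a four-legged stool. The seat is 348×300 mm, 29 mm thick, top at z = 416 mm. It stands on four square legs, each 42×42 mm in cross-section, from z = 0 to the seat underside, each flush with a corner of the seat. Four stretchers, 42 mm wide and 24 mm tall, connect adjacent legs with their undersides at z = 98 mm, each running between the inner faces of the legs it joins and aligned with the legs' outer faces on the other axis.

C is a long wooden bench with a 1308 mm (x) × 291 mm (y) seat, 54 mm thick, its top surface 443 mm above the floor. Four 62 mm square legs at the seat corners, flush with the edges, run from z = 0 to the seat underside.

Four stools sit around the table at the −y, +y, −x, +x sides. The bench is on top of the table.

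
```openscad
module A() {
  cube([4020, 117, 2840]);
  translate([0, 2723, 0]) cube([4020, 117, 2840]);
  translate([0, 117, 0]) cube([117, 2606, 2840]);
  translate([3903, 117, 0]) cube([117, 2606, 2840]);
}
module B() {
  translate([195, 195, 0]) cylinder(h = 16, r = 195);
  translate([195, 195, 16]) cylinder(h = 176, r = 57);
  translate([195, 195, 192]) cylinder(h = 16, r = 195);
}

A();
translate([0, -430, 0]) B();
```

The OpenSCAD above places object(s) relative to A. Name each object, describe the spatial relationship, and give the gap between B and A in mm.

A is a house frame. B is a spool. The spool is on the floor beside the house frame on its −y side. The gap between the spool and the house frame is 40 mm.

The spool's nearest face is 40 mm from the house frame's −y face.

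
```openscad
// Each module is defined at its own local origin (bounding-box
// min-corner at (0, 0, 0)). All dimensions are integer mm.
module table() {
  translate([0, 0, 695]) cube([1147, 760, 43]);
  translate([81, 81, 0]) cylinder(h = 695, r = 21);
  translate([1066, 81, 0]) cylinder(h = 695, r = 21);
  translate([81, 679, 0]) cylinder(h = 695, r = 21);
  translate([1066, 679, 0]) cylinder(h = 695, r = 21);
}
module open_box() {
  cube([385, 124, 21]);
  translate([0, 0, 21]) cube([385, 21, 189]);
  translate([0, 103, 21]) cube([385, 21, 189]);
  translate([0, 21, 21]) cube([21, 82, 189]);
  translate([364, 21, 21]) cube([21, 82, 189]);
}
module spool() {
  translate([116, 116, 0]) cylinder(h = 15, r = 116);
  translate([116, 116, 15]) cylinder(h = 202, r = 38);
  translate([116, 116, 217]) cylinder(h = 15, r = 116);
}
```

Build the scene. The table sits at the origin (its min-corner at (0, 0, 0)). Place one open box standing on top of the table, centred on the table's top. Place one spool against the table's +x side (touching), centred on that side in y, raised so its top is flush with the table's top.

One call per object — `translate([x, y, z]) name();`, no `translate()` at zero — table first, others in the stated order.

table();
translate([381, 318, 738]) open_box();
translate([1147, 264, 506]) spool();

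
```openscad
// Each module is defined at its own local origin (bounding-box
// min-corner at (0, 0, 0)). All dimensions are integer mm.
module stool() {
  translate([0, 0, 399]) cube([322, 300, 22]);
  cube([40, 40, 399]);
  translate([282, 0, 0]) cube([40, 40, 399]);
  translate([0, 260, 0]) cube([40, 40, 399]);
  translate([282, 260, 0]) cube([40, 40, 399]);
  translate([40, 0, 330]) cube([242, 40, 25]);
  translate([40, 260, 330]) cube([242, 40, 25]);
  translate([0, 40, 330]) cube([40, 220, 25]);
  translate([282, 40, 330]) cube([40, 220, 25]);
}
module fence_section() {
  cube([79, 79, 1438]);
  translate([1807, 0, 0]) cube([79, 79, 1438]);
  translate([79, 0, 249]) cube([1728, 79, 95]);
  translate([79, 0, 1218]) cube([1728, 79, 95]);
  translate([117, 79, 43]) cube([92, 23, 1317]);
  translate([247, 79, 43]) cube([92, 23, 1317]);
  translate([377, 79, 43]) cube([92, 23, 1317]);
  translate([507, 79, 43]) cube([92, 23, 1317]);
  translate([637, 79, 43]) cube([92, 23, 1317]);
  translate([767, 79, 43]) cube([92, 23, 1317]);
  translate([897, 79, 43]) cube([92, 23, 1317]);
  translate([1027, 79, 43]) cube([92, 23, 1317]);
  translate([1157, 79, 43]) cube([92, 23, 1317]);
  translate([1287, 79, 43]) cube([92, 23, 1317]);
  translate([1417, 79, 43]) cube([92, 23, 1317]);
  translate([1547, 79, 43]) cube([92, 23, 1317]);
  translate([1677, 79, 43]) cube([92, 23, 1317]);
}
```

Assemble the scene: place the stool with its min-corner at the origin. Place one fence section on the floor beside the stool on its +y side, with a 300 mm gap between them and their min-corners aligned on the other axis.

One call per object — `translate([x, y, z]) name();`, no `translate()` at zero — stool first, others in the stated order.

stool();
translate([0, 600, 0]) fence_section();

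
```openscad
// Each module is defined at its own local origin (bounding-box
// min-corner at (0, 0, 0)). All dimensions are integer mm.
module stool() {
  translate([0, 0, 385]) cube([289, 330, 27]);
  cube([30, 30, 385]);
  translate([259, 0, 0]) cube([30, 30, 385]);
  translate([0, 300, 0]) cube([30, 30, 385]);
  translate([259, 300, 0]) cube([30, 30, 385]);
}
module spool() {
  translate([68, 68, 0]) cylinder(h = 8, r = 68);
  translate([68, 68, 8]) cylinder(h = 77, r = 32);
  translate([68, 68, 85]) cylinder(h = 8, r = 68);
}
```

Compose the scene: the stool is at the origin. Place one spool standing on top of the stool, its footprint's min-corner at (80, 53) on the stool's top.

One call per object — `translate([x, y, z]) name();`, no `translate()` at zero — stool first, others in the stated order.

stool();
translate([80, 53, 412]) spool();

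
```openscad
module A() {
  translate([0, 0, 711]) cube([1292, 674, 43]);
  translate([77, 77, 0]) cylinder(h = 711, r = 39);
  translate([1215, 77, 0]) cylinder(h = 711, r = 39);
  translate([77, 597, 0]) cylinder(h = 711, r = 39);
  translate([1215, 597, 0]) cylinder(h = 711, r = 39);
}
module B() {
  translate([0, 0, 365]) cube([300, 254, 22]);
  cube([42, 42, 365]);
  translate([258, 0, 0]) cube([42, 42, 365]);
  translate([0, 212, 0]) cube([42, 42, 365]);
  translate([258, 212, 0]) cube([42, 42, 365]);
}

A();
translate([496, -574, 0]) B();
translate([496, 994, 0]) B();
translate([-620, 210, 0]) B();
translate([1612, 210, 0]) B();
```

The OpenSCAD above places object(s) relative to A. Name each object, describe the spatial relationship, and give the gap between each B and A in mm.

Each stool's nearest face is 320 mm from the table's bounding box.

A is a table. B is a stool. Four stools sit around the table at the −y, +y, −x, +x sides. The gap between each stool and the table is 320 mm.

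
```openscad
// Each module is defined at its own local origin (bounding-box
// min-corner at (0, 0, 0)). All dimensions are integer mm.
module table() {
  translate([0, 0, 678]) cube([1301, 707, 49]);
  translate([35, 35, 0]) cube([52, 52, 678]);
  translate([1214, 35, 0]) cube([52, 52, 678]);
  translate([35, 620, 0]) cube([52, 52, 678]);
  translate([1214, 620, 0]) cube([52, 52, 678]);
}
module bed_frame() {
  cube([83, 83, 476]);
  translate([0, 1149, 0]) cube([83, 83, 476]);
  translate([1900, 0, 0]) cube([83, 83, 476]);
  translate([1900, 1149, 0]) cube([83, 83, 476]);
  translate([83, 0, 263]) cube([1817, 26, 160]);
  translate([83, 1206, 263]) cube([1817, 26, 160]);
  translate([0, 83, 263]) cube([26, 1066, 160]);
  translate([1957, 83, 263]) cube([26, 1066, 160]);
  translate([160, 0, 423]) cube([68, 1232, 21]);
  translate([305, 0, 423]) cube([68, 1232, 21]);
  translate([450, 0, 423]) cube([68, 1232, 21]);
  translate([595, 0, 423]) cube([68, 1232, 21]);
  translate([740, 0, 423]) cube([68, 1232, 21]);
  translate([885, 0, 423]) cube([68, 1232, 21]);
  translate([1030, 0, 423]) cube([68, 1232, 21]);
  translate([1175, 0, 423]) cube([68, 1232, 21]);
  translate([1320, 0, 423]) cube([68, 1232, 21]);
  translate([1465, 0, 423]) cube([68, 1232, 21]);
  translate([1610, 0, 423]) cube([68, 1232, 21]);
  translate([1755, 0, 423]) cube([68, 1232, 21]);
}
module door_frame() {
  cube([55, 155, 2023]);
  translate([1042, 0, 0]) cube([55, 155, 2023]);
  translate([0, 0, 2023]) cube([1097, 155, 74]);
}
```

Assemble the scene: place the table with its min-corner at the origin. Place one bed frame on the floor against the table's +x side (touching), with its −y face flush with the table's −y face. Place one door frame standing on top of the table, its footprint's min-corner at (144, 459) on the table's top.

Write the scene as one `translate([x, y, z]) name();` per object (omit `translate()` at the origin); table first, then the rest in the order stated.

table();
translate([1301, 0, 0]) bed_frame();
translate([144, 459, 727]) door_frame();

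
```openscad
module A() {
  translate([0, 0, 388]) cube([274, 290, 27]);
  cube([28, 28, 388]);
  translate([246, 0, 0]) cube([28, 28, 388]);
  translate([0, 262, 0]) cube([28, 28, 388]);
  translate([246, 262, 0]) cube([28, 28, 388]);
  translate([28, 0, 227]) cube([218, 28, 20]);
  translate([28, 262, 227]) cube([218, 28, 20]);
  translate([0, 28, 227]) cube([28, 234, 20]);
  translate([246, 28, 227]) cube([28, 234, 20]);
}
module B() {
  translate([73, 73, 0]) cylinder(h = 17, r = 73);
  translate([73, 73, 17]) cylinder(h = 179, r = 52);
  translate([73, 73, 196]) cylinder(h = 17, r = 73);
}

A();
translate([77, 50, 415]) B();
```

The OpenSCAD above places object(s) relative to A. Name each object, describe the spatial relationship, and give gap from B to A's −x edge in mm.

The spool's min-x is at 77; the stool's min-x is 0; gap = 77 mm.

A is a stool. B is a spool. The spool is on top of the stool. The gap from the spool to the stool's −x edge is 77 mm.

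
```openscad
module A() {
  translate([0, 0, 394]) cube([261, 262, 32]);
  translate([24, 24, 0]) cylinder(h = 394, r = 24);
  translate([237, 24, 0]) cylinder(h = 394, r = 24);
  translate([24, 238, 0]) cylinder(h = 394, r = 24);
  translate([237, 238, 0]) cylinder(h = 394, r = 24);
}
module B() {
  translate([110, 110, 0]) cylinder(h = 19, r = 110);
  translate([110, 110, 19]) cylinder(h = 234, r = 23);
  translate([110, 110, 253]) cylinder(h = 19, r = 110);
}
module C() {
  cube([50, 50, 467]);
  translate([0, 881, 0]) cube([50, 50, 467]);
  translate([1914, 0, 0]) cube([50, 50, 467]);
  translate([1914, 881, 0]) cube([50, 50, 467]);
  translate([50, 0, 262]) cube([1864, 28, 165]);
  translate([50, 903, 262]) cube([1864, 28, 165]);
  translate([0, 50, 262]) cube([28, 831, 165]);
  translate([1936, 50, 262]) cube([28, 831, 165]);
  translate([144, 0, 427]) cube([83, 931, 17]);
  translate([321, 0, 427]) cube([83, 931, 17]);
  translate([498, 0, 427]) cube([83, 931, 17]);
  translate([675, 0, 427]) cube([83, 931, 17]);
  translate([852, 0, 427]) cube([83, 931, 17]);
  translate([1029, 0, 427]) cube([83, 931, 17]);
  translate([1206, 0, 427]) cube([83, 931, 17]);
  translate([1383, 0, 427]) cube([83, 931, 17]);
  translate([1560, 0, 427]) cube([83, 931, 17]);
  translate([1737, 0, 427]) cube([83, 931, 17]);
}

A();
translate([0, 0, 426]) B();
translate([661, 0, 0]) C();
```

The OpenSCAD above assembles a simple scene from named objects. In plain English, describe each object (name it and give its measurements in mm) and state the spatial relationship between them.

A is a four-legged stool. The seat is a 261×262×32 mm slab whose top surface is at z = 426 mm; four round legs, each 48 mm in diameter, run from the floor (z = 0) to the underside of the seat, each leg's axis is inset half a diameter from the nearest pair of seat edges (so the leg's bounding box is flush with the corner).

B is a spool: two coaxial disc flanges of radius 110 mm and thickness 19 mm, joined by a core cylinder of radius 23 mm and height 234 mm. The lower flange rests on z = 0 and the three cylinders share a vertical axis.

C is a bed frame 1964 mm long (x) by 931 mm wide (y). Four 50×50 mm corner posts, 467 mm tall, at the corners of the footprint. Four rails of 28 mm thickness and 165 mm height run between adjacent posts with their undersides at z = 262 mm, their outer faces flush with the outside of the frame (the two x-running rails run between the posts' inner faces; the two y-running rails run between the posts' inner faces). 10 slats, each 83 mm wide (x) and 17 mm thick, lie across the top of the two x-running rails, running the full 931 mm width of the frame in y; the slats are evenly spaced along x between the inner faces of the end posts with equal gaps (rounded down to the nearest mm) at the −x end and between each pair — any rounding remainder accumulates at the +x end.

The spool is on top of the stool. The bed frame is on the floor beside the stool on its +x side.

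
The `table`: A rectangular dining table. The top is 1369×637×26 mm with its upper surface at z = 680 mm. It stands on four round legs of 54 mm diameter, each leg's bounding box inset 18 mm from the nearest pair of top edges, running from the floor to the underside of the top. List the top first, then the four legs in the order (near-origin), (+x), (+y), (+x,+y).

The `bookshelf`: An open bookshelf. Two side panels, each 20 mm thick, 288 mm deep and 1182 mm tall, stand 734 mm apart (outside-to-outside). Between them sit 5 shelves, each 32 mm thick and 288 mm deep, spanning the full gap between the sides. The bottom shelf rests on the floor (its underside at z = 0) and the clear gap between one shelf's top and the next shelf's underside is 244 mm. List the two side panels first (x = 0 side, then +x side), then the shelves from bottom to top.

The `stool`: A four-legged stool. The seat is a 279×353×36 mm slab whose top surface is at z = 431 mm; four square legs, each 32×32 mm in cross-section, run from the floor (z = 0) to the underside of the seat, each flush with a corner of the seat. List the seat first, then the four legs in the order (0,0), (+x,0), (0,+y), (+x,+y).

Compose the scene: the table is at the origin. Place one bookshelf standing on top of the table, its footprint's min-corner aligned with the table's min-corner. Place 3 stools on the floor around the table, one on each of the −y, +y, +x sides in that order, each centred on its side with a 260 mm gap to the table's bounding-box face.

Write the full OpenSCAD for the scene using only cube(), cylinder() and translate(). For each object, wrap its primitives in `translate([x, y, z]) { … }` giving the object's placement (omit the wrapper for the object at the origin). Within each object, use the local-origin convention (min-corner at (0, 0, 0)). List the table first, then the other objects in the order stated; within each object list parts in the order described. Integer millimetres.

translate([0, 0, 654]) cube([1369, 637, 26]);
translate([45, 45, 0]) cylinder(h = 654, r = 27);
translate([1324, 45, 0]) cylinder(h = 654, r = 27);
translate([45, 592, 0]) cylinder(h = 654, r = 27);
translate([1324, 592, 0]) cylinder(h = 654, r = 27);
translate([0, 0, 680]) {
  cube([20, 288, 1182]);
  translate([714, 0, 0]) cube([20, 288, 1182]);
  translate([20, 0, 0]) cube([694, 288, 32]);
  translate([20, 0, 276]) cube([694, 288, 32]);
  translate([20, 0, 552]) cube([694, 288, 32]);
  translate([20, 0, 828]) cube([694, 288, 32]);
  translate([20, 0, 1104]) cube([694, 288, 32]);
}
translate([545, -613, 0]) {
  translate([0, 0, 395]) cube([279, 353, 36]);
  cube([32, 32, 395]);
  translate([247, 0, 0]) cube([32, 32, 395]);
  translate([0, 321, 0]) cube([32, 32, 395]);
  translate([247, 321, 0]) cube([32, 32, 395]);
}
translate([545, 897, 0]) {
  translate([0, 0, 395]) cube([279, 353, 36]);
  cube([32, 32, 395]);
  translate([247, 0, 0]) cube([32, 32, 395]);
  translate([0, 321, 0]) cube([32, 32, 395]);
  translate([247, 321, 0]) cube([32, 32, 395]);
}
translate([1629, 142, 0]) {
  translate([0, 0, 395]) cube([279, 353, 36]);
  cube([32, 32, 395]);
  translate([247, 0, 0]) cube([32, 32, 395]);
  translate([0, 321, 0]) cube([32, 32, 395]);
  translate([247, 321, 0]) cube([32, 32, 395]);
}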